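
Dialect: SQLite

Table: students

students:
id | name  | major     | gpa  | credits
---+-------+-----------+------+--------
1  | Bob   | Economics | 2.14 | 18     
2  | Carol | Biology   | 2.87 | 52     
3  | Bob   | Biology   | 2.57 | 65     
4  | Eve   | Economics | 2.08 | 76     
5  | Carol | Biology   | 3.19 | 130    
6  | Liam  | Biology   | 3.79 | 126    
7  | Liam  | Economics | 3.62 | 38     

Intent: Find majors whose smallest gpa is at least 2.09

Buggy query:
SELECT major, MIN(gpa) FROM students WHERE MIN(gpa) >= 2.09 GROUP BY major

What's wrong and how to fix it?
Bug: Aggregates like MIN are computed per group after WHERE runs

Fix: Replace WHERE with HAVING after the GROUP BY

Corrected query:
SELECT major, MIN(gpa) FROM students GROUP BY major HAVING MIN(gpa) >= 2.09

Result:
major   | MIN(gpa)
--------+---------
Biology | 2.57    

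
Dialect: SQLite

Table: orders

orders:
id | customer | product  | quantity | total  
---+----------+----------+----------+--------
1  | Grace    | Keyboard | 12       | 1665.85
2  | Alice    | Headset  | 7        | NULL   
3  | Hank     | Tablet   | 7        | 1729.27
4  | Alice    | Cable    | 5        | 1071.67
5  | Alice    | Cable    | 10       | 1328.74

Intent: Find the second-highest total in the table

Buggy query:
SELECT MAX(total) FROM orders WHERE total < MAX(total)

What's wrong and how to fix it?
Bug: The inner MAX is an aggregate inside WHERE, which is not allowed

Fix: Compute the overall MAX in a subquery, then take MAX of rows below it

Corrected query:
SELECT MAX(total) FROM orders WHERE total < (SELECT MAX(total) FROM orders)

Result:
MAX(total)
----------
1665.85   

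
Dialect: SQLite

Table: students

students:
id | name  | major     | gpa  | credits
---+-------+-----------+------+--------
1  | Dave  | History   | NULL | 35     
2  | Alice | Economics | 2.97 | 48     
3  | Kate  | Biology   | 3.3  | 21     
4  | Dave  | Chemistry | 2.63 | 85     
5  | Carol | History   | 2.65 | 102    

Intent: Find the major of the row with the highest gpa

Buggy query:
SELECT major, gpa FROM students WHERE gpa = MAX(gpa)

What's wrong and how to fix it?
Bug: WHERE is evaluated per row; an aggregate over the whole table isn't defined there

Fix: Use a subquery: WHERE gpa = (SELECT MAX(gpa) FROM students)

Corrected query:
SELECT major, gpa FROM students WHERE gpa = (SELECT MAX(gpa) FROM students)

Result:
major   | gpa
--------+----
Biology | 3.3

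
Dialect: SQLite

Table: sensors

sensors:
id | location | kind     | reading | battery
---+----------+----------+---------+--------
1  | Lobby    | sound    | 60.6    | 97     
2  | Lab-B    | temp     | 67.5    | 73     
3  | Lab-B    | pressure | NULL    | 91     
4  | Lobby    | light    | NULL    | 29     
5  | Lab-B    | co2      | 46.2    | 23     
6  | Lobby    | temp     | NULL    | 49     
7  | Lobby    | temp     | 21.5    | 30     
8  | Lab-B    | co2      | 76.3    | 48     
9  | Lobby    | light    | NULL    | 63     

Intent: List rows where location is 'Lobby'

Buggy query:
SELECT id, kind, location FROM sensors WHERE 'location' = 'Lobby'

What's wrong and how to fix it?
Bug: 'location' in single quotes is a string literal, not the column; the comparison is literal-vs-literal and never true

Fix: Remove the quotes around the column name (or use double quotes for an identifier)

Corrected query:
SELECT id, kind, location FROM sensors WHERE location = 'Lobby'

Result:
id | kind  | location
---+-------+---------
1  | sound | Lobby   
4  | light | Lobby   
6  | temp  | Lobby   
7  | temp  | Lobby   
9  | light | Lobby   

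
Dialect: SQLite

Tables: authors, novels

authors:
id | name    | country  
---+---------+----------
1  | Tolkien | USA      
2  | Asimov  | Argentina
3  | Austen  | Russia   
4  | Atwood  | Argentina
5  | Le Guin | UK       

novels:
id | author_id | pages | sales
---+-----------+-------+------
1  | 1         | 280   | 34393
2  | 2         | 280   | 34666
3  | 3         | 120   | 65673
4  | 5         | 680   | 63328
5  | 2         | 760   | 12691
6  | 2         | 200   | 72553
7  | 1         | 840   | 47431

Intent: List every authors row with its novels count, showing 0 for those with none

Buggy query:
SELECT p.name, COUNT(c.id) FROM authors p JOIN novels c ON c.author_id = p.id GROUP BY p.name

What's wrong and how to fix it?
Bug: An inner join excludes parents with zero children

Fix: Switch to LEFT JOIN to retain unmatched parent rows

Corrected query:
SELECT p.name, COUNT(c.id) FROM authors p LEFT JOIN novels c ON c.author_id = p.id GROUP BY p.name

Result:
name    | COUNT(c.id)
--------+------------
Asimov  | 3          
Atwood  | 0          
Austen  | 1          
Le Guin | 1          
Tolkien | 2          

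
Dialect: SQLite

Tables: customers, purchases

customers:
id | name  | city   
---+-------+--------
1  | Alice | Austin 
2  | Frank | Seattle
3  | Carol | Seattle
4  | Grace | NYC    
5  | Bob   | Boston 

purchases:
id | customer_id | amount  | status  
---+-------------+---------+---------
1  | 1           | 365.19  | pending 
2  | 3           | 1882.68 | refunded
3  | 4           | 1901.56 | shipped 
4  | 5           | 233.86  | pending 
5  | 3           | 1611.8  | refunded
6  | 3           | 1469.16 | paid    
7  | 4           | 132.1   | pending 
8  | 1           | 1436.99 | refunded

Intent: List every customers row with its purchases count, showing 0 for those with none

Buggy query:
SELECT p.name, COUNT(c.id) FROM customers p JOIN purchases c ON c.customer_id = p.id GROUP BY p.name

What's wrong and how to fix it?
Bug: INNER JOIN drops customers rows that have no matching purchases rows

Fix: Use LEFT JOIN so parents without children still appear (COUNT(c.id) gives 0)

Corrected query:
SELECT p.name, COUNT(c.id) FROM customers p LEFT JOIN purchases c ON c.customer_id = p.id GROUP BY p.name

Result:
name  | COUNT(c.id)
------+------------
Alice | 2          
Bob   | 1          
Carol | 3          
Frank | 0          
Grace | 2          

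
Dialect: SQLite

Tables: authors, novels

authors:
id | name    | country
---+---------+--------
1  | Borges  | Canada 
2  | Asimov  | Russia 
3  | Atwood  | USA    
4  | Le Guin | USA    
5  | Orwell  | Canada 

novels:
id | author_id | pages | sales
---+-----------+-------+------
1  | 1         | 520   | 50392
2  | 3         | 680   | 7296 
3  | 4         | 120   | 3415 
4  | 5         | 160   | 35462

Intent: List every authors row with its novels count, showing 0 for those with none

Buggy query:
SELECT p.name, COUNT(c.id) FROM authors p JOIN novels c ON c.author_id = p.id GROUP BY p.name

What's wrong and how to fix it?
Bug: An inner join excludes parents with zero children

Fix: Use LEFT JOIN so parents without children still appear (COUNT(c.id) gives 0)

Corrected query:
SELECT p.name, COUNT(c.id) FROM authors p LEFT JOIN novels c ON c.author_id = p.id GROUP BY p.name

Result:
name    | COUNT(c.id)
--------+------------
Asimov  | 0          
Atwood  | 1          
Borges  | 1          
Le Guin | 1          
Orwell  | 1          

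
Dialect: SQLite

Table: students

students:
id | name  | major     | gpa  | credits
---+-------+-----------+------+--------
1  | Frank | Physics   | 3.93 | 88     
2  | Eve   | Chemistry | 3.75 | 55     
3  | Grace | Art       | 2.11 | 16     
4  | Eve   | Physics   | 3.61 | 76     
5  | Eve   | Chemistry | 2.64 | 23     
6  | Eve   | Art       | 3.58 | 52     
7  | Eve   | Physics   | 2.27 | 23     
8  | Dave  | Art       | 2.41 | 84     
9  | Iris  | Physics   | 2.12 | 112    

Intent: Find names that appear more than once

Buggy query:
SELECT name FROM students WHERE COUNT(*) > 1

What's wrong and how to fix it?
Bug: WHERE can't reference COUNT(*); aggregates are computed after WHERE

Fix: Group first, then use HAVING for the count condition

Corrected query:
SELECT name FROM students GROUP BY name HAVING COUNT(*) > 1

Result:
name
----
Eve 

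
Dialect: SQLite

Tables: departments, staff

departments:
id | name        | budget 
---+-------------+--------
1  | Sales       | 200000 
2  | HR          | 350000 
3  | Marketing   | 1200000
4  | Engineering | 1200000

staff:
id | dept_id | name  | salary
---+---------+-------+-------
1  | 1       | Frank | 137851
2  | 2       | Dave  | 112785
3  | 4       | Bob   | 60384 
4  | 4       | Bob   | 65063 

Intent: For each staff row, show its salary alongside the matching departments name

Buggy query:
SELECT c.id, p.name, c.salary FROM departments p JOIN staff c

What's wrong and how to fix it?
Bug: Missing join condition: each staff row is matched to all departments rows instead of just its own

Fix: Add ON c.dept_id = p.id to the JOIN

Corrected query:
SELECT c.id, p.name, c.salary FROM departments p JOIN staff c ON c.dept_id = p.id

Result:
id | name        | salary
---+-------------+-------
1  | Sales       | 137851
2  | HR          | 112785
3  | Engineering | 60384 
4  | Engineering | 65063 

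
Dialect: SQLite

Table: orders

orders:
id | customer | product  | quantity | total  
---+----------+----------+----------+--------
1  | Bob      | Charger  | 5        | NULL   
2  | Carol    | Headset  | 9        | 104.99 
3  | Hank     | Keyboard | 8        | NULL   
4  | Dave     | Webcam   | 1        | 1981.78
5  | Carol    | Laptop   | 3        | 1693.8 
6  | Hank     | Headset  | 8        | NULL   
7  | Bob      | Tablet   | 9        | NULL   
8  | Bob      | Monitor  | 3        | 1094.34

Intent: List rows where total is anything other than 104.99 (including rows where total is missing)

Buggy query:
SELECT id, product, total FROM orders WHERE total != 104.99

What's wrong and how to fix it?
Bug: Inequality against NULL is unknown, not true; rows with NULL are dropped

Fix: Handle NULL separately with IS NULL alongside the inequality

Corrected query:
SELECT id, product, total FROM orders WHERE total != 104.99 OR total IS NULL

Result:
id | product  | total  
---+----------+--------
1  | Charger  | NULL   
3  | Keyboard | NULL   
4  | Webcam   | 1981.78
5  | Laptop   | 1693.8 
6  | Headset  | NULL   
7  | Tablet   | NULL   
8  | Monitor  | 1094.34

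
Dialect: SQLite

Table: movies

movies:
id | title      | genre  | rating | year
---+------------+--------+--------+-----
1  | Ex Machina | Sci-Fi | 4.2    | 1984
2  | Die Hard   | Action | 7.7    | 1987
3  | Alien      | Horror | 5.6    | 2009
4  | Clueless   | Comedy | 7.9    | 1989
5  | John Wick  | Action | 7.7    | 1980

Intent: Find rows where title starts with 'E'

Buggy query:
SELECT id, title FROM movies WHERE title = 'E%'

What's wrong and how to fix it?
Bug: '=' compares the literal string including the % character; pattern matching needs LIKE

Fix: Replace '=' with LIKE so 'E%' is treated as a pattern

Corrected query:
SELECT id, title FROM movies WHERE title LIKE 'E%'

Result:
id | title     
---+-----------
1  | Ex Machina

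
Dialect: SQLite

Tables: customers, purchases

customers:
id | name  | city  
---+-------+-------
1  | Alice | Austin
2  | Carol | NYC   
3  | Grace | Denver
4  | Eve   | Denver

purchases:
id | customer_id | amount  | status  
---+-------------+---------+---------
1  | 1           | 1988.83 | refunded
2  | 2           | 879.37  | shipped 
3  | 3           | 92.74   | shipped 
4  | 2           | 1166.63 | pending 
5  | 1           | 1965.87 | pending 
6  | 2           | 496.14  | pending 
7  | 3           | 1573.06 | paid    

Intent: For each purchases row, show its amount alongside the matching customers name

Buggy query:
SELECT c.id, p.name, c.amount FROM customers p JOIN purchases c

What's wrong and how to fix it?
Bug: JOIN with no ON clause produces a cartesian product; every purchases row pairs with every customers row

Fix: Specify the join condition linking the foreign key to the parent id

Corrected query:
SELECT c.id, p.name, c.amount FROM customers p JOIN purchases c ON c.customer_id = p.id

Result:
id | name  | amount 
---+-------+--------
1  | Alice | 1988.83
2  | Carol | 879.37 
3  | Grace | 92.74  
4  | Carol | 1166.63
5  | Alice | 1965.87
6  | Carol | 496.14 
7  | Grace | 1573.06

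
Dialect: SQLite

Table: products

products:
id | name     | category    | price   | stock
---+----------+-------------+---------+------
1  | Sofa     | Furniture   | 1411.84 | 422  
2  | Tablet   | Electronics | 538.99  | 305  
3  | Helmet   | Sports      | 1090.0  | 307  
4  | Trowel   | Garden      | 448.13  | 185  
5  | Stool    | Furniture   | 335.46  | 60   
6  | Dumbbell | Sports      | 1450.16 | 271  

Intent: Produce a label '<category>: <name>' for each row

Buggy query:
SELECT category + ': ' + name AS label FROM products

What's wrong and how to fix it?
Bug: SQLite uses || for string concatenation; + coerces text to numbers (yielding 0)

Fix: Use the || operator for string concatenation

Corrected query:
SELECT category || ': ' || name AS label FROM products

Result:
label              
-------------------
Furniture: Sofa    
Electronics: Tablet
Sports: Helmet     
Garden: Trowel     
Furniture: Stool   
Sports: Dumbbell   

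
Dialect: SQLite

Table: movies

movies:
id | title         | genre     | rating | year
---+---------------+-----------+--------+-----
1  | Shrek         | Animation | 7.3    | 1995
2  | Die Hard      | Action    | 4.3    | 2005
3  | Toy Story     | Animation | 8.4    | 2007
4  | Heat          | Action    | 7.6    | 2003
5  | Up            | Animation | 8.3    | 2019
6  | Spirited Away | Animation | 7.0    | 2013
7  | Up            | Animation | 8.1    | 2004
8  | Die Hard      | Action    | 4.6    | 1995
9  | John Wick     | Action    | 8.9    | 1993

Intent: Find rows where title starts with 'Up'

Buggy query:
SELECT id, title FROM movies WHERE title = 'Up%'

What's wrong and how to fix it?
Bug: Wildcards only work with LIKE; '=' treats '%' as a literal character

Fix: Use LIKE for wildcard pattern matching

Corrected query:
SELECT id, title FROM movies WHERE title LIKE 'Up%'

Result:
id | title
---+------
5  | Up   
7  | Up   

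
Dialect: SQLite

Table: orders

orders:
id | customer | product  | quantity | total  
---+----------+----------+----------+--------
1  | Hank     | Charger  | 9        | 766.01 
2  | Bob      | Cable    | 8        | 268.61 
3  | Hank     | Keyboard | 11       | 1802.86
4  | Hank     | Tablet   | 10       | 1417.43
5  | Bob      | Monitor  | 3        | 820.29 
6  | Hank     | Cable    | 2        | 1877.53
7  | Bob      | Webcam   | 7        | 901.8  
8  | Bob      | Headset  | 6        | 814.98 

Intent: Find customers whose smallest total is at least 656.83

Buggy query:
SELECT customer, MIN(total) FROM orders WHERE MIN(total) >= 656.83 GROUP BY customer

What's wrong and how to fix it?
Bug: MIN() in WHERE is a misuse of aggregate

Fix: Use HAVING for the per-group MIN condition

Corrected query:
SELECT customer, MIN(total) FROM orders GROUP BY customer HAVING MIN(total) >= 656.83

Result:
customer | MIN(total)
---------+-----------
Hank     | 766.01    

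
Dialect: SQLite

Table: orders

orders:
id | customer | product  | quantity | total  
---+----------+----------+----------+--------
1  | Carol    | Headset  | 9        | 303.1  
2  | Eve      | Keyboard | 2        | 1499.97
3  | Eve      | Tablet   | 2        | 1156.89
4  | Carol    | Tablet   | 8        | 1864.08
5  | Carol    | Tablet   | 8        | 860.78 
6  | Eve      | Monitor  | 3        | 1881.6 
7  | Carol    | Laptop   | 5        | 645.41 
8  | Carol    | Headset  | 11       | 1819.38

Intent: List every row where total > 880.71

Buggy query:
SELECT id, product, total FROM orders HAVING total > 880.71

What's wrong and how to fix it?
Bug: This is a non-aggregate query (no GROUP BY, no aggregates), so in SQLite the HAVING clause is invalid here; a row-level condition belongs in WHERE

Fix: Replace HAVING with WHERE since the condition applies to individual rows

Corrected query:
SELECT id, product, total FROM orders WHERE total > 880.71

Result:
id | product  | total  
---+----------+--------
2  | Keyboard | 1499.97
3  | Tablet   | 1156.89
4  | Tablet   | 1864.08
6  | Monitor  | 1881.6 
8  | Headset  | 1819.38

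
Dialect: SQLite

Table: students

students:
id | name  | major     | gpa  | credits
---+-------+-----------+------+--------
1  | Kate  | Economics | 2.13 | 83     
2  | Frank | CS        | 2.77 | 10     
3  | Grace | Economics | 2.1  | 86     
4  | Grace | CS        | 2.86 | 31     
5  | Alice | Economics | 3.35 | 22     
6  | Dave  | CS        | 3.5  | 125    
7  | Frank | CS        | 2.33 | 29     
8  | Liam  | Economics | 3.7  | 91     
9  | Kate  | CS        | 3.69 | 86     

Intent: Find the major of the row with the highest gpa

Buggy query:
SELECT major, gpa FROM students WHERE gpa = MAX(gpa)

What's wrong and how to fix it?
Bug: MAX(gpa) is an aggregate and cannot be used directly in WHERE

Fix: Wrap MAX in a scalar subquery so WHERE compares against a single value

Corrected query:
SELECT major, gpa FROM students WHERE gpa = (SELECT MAX(gpa) FROM students)

Result:
major     | gpa
----------+----
Economics | 3.7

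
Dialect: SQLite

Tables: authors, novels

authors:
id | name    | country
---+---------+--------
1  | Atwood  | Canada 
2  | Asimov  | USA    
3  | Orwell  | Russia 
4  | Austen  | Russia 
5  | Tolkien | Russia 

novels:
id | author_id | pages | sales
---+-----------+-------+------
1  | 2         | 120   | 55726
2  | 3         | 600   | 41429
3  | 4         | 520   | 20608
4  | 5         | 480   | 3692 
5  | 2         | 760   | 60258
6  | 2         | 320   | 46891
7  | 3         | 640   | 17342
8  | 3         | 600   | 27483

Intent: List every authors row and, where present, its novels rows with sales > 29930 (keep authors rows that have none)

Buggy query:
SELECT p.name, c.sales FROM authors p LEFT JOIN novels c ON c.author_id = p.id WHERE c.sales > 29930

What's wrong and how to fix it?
Bug: Filtering c.sales in WHERE discards the NULL rows produced by LEFT JOIN, turning it into an inner join

Fix: Put 'c.sales > 29930' in the JOIN's ON clause instead of WHERE

Corrected query:
SELECT p.name, c.sales FROM authors p LEFT JOIN novels c ON c.author_id = p.id AND c.sales > 29930

Result:
name    | sales
--------+------
Atwood  | NULL 
Asimov  | 46891
Asimov  | 55726
Asimov  | 60258
Orwell  | 41429
Austen  | NULL 
Tolkien | NULL 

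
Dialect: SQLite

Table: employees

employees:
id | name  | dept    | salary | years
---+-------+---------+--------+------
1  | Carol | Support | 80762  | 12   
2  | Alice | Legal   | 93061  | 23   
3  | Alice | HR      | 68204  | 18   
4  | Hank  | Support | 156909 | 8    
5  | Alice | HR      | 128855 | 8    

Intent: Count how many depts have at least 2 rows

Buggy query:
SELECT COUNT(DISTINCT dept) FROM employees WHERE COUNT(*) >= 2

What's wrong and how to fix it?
Bug: WHERE filters individual rows, not groups, so a group-level COUNT is invalid there

Fix: Group first with HAVING COUNT(*) >= 2, then COUNT the resulting groups

Corrected query:
SELECT COUNT(*) FROM (SELECT dept FROM employees GROUP BY dept HAVING COUNT(*) >= 2)

Result:
COUNT(*)
--------
2       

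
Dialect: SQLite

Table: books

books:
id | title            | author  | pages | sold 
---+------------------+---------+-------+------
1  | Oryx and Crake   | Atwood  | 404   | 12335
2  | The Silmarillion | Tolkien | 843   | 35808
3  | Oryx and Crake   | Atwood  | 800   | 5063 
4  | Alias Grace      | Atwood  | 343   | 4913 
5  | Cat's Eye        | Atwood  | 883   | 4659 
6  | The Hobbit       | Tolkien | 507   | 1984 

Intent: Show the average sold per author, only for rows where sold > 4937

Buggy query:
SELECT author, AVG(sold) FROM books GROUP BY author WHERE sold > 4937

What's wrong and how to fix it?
Bug: Row-level WHERE must come before GROUP BY in the clause order

Fix: Place WHERE between FROM and GROUP BY

Corrected query:
SELECT author, AVG(sold) FROM books WHERE sold > 4937 GROUP BY author

Result:
author  | AVG(sold)
--------+----------
Atwood  | 8699     
Tolkien | 35808    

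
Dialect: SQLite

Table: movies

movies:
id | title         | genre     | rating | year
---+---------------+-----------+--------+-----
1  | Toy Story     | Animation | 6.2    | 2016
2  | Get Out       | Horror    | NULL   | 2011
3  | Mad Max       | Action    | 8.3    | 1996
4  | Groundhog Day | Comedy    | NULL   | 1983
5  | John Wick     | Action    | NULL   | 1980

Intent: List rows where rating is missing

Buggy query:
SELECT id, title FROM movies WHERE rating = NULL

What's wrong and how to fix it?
Bug: '= NULL' is always unknown in SQL three-valued logic, so no rows match

Fix: Replace '= NULL' with 'IS NULL'

Corrected query:
SELECT id, title FROM movies WHERE rating IS NULL

Result:
id | title        
---+--------------
2  | Get Out      
4  | Groundhog Day
5  | John Wick    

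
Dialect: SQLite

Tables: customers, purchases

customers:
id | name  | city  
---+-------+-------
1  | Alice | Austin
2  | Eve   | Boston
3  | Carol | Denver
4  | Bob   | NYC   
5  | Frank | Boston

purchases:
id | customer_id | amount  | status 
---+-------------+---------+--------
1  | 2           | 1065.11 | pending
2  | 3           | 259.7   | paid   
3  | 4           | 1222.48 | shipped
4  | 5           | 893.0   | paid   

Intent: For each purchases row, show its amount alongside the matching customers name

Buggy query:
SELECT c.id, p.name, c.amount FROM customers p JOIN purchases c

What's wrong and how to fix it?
Bug: Missing join condition: each purchases row is matched to all customers rows instead of just its own

Fix: Add ON c.customer_id = p.id to the JOIN

Corrected query:
SELECT c.id, p.name, c.amount FROM customers p JOIN purchases c ON c.customer_id = p.id

Result:
id | name  | amount 
---+-------+--------
1  | Eve   | 1065.11
2  | Carol | 259.7  
3  | Bob   | 1222.48
4  | Frank | 893    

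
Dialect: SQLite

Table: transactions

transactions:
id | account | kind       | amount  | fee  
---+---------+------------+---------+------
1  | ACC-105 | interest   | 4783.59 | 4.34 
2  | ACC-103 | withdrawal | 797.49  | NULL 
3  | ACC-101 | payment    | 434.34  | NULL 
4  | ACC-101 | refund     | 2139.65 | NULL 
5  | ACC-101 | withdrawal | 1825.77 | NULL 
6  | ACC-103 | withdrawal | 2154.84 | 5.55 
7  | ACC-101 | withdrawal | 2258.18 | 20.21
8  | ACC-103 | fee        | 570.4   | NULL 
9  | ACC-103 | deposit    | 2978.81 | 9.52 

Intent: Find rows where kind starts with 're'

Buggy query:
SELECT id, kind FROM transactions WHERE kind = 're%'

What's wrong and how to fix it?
Bug: '=' compares the literal string including the % character; pattern matching needs LIKE

Fix: Use LIKE for wildcard pattern matching

Corrected query:
SELECT id, kind FROM transactions WHERE kind LIKE 're%'

Result:
id | kind  
---+-------
4  | refund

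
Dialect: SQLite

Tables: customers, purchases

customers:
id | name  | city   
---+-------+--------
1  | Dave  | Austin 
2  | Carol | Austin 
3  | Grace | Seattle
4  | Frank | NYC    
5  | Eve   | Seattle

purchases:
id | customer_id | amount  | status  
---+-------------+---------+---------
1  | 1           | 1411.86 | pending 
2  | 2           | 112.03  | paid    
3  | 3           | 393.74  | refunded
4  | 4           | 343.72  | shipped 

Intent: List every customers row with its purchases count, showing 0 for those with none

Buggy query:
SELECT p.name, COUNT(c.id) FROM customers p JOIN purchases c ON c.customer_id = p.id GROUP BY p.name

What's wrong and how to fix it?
Bug: An inner join excludes parents with zero children

Fix: Use LEFT JOIN so parents without children still appear (COUNT(c.id) gives 0)

Corrected query:
SELECT p.name, COUNT(c.id) FROM customers p LEFT JOIN purchases c ON c.customer_id = p.id GROUP BY p.name

Result:
name  | COUNT(c.id)
------+------------
Carol | 1          
Dave  | 1          
Eve   | 0          
Frank | 1          
Grace | 1          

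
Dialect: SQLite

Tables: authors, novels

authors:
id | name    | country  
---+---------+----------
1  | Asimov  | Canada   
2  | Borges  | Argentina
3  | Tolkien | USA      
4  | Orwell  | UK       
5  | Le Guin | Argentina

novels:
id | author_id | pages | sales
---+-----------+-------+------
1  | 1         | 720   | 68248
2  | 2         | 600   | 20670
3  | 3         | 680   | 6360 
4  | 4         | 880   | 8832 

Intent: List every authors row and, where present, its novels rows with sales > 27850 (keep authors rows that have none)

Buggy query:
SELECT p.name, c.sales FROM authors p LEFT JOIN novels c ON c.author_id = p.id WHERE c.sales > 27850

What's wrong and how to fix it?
Bug: Filtering c.sales in WHERE discards the NULL rows produced by LEFT JOIN, turning it into an inner join

Fix: Put 'c.sales > 27850' in the JOIN's ON clause instead of WHERE

Corrected query:
SELECT p.name, c.sales FROM authors p LEFT JOIN novels c ON c.author_id = p.id AND c.sales > 27850

Result:
name    | sales
--------+------
Asimov  | 68248
Borges  | NULL 
Tolkien | NULL 
Orwell  | NULL 
Le Guin | NULL 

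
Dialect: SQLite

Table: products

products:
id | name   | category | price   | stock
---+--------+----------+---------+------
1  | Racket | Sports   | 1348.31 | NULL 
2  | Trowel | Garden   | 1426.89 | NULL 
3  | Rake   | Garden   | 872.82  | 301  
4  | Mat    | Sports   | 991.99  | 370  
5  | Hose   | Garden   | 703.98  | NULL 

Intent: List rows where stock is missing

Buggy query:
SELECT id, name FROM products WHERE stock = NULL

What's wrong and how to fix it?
Bug: Comparing to NULL with '=' never matches; NULL = NULL is unknown, not true

Fix: Use IS NULL to test for NULL

Corrected query:
SELECT id, name FROM products WHERE stock IS NULL

Result:
id | name  
---+-------
1  | Racket
2  | Trowel
5  | Hose  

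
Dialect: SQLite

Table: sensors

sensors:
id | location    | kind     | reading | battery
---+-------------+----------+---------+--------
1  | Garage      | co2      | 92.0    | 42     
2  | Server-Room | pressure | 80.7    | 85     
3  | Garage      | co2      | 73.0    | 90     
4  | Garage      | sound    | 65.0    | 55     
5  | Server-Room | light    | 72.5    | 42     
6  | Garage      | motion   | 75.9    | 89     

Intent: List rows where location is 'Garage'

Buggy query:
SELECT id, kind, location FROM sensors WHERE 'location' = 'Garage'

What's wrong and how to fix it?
Bug: Single quotes denote string literals in SQL; the column name is being compared as a constant string

Fix: Remove the quotes around the column name (or use double quotes for an identifier)

Corrected query:
SELECT id, kind, location FROM sensors WHERE location = 'Garage'

Result:
id | kind   | location
---+--------+---------
1  | co2    | Garage  
3  | co2    | Garage  
4  | sound  | Garage  
6  | motion | Garage  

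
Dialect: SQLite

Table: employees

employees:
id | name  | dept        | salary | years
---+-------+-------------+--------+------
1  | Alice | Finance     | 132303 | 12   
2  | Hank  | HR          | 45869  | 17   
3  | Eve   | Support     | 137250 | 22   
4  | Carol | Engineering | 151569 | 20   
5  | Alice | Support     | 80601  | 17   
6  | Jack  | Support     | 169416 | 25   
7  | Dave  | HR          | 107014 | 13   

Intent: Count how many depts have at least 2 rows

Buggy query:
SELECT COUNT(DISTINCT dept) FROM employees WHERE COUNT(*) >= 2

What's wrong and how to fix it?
Bug: COUNT(*) cannot appear in WHERE; the per-group count doesn't exist yet

Fix: Group first with HAVING COUNT(*) >= 2, then COUNT the resulting groups

Corrected query:
SELECT COUNT(*) FROM (SELECT dept FROM employees GROUP BY dept HAVING COUNT(*) >= 2)

Result:
COUNT(*)
--------
2       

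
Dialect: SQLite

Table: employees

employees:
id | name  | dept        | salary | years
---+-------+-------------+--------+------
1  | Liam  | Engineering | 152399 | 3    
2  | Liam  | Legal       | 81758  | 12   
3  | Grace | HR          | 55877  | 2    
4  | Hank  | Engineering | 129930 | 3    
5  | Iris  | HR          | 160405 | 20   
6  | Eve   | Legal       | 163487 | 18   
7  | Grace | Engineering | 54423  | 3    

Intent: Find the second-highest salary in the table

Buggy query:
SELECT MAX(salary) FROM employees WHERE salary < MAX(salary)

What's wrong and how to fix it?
Bug: MAX(salary) on the right of the comparison is an aggregate-in-WHERE error

Fix: Put the inner MAX in a scalar subquery

Corrected query:
SELECT MAX(salary) FROM employees WHERE salary < (SELECT MAX(salary) FROM employees)

Result:
MAX(salary)
-----------
160405     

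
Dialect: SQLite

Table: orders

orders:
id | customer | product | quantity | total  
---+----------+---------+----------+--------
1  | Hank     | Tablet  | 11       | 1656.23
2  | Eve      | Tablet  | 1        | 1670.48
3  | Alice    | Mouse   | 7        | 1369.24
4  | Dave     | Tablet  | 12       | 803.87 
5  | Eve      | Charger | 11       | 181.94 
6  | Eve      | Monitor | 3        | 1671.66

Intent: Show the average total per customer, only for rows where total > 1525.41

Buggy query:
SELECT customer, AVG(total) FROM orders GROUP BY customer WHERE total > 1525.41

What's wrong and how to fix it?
Bug: Row-level WHERE must come before GROUP BY in the clause order

Fix: Place WHERE between FROM and GROUP BY

Corrected query:
SELECT customer, AVG(total) FROM orders WHERE total > 1525.41 GROUP BY customer

Result:
customer | AVG(total)
---------+-----------
Eve      | 1671.07   
Hank     | 1656.23   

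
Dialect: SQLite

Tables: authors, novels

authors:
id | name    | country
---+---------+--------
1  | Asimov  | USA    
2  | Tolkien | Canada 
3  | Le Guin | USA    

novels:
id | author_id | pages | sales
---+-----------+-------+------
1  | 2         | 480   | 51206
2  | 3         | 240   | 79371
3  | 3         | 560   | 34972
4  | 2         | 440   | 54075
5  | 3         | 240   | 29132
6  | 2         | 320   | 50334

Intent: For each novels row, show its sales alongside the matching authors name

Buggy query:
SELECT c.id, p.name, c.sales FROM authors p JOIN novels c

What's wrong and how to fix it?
Bug: JOIN with no ON clause produces a cartesian product; every novels row pairs with every authors row

Fix: Specify the join condition linking the foreign key to the parent id

Corrected query:
SELECT c.id, p.name, c.sales FROM authors p JOIN novels c ON c.author_id = p.id

Result:
id | name    | sales
---+---------+------
1  | Tolkien | 51206
2  | Le Guin | 79371
3  | Le Guin | 34972
4  | Tolkien | 54075
5  | Le Guin | 29132
6  | Tolkien | 50334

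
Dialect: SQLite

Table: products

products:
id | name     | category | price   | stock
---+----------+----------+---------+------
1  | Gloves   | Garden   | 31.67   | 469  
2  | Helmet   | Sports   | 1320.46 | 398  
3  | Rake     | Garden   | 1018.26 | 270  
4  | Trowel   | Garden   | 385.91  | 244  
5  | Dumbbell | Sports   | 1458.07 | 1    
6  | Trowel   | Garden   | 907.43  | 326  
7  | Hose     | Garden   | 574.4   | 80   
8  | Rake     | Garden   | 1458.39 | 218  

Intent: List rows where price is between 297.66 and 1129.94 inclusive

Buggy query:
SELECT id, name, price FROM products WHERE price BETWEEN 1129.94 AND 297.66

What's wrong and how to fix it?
Bug: BETWEEN expects the lower bound first; with 1129.94 AND 297.66 the range is empty

Fix: Write BETWEEN 297.66 AND 1129.94

Corrected query:
SELECT id, name, price FROM products WHERE price BETWEEN 297.66 AND 1129.94

Result:
id | name   | price  
---+--------+--------
3  | Rake   | 1018.26
4  | Trowel | 385.91 
6  | Trowel | 907.43 
7  | Hose   | 574.4  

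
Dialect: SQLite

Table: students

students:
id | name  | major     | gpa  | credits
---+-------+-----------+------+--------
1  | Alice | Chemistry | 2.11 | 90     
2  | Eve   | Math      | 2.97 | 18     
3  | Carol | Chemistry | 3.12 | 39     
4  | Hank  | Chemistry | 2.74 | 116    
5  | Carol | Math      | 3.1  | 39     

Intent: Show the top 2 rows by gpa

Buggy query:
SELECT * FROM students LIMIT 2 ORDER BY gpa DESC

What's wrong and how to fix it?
Bug: LIMIT must come after ORDER BY

Fix: Sort with ORDER BY, then apply LIMIT

Corrected query:
SELECT * FROM students ORDER BY gpa DESC LIMIT 2

Result:
id | name  | major     | gpa  | credits
---+-------+-----------+------+--------
3  | Carol | Chemistry | 3.12 | 39     
5  | Carol | Math      | 3.1  | 39     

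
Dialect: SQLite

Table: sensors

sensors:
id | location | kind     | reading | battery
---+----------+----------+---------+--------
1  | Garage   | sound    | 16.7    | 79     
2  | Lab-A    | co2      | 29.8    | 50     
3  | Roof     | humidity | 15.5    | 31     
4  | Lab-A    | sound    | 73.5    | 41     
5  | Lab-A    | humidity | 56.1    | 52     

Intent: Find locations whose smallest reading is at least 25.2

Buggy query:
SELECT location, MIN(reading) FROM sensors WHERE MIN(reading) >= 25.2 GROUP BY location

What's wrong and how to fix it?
Bug: MIN() in WHERE is a misuse of aggregate

Fix: Use HAVING for the per-group MIN condition

Corrected query:
SELECT location, MIN(reading) FROM sensors GROUP BY location HAVING MIN(reading) >= 25.2

Result:
location | MIN(reading)
---------+-------------
Lab-A    | 29.8        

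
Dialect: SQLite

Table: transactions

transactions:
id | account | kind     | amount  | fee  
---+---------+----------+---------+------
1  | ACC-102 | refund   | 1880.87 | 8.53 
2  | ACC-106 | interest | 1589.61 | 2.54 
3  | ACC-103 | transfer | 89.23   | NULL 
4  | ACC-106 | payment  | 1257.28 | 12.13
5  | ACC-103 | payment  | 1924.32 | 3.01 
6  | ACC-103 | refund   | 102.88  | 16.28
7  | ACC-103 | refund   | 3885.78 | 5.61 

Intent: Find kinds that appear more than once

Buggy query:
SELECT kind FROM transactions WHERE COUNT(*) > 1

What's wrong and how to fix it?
Bug: WHERE can't reference COUNT(*); aggregates are computed after WHERE

Fix: GROUP BY kind, then filter groups with HAVING COUNT(*) > 1

Corrected query:
SELECT kind FROM transactions GROUP BY kind HAVING COUNT(*) > 1

Result:
kind   
-------
payment
refund 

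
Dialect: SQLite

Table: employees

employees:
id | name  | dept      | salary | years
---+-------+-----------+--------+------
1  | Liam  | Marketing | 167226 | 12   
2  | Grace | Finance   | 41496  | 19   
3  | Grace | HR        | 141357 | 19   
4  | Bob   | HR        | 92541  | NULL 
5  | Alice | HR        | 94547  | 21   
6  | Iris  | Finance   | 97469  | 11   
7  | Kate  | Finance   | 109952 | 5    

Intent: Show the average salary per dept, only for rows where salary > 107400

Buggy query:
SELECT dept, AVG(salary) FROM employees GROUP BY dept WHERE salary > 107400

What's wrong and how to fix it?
Bug: Row-level WHERE must come before GROUP BY in the clause order

Fix: Move the WHERE clause before GROUP BY

Corrected query:
SELECT dept, AVG(salary) FROM employees WHERE salary > 107400 GROUP BY dept

Result:
dept      | AVG(salary)
----------+------------
Finance   | 109952     
HR        | 141357     
Marketing | 167226     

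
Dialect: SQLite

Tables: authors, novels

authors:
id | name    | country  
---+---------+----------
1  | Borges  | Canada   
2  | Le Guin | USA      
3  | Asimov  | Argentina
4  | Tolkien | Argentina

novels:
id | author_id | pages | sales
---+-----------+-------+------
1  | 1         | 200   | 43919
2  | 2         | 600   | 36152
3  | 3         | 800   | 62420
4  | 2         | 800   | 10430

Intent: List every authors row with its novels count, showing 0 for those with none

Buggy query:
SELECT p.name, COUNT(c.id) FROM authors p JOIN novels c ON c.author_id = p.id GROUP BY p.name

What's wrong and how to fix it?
Bug: INNER JOIN drops authors rows that have no matching novels rows

Fix: Switch to LEFT JOIN to retain unmatched parent rows

Corrected query:
SELECT p.name, COUNT(c.id) FROM authors p LEFT JOIN novels c ON c.author_id = p.id GROUP BY p.name

Result:
name    | COUNT(c.id)
--------+------------
Asimov  | 1          
Borges  | 1          
Le Guin | 2          
Tolkien | 0          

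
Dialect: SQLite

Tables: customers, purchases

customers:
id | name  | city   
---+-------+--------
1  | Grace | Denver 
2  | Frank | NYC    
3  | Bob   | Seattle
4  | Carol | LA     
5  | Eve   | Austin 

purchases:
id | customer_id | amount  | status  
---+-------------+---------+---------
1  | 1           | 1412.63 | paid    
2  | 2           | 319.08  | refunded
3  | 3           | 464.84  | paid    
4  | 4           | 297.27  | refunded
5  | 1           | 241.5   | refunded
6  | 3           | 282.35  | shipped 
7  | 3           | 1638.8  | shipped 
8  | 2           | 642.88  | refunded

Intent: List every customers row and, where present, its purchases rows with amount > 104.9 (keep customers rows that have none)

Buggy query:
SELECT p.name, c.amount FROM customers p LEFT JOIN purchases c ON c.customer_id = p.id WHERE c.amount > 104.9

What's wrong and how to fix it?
Bug: Filtering c.amount in WHERE discards the NULL rows produced by LEFT JOIN, turning it into an inner join

Fix: Move the right-table condition into the ON clause so unmatched parents are kept

Corrected query:
SELECT p.name, c.amount FROM customers p LEFT JOIN purchases c ON c.customer_id = p.id AND c.amount > 104.9

Result:
name  | amount 
------+--------
Grace | 241.5  
Grace | 1412.63
Frank | 319.08 
Frank | 642.88 
Bob   | 282.35 
Bob   | 464.84 
Bob   | 1638.8 
Carol | 297.27 
Eve   | NULL   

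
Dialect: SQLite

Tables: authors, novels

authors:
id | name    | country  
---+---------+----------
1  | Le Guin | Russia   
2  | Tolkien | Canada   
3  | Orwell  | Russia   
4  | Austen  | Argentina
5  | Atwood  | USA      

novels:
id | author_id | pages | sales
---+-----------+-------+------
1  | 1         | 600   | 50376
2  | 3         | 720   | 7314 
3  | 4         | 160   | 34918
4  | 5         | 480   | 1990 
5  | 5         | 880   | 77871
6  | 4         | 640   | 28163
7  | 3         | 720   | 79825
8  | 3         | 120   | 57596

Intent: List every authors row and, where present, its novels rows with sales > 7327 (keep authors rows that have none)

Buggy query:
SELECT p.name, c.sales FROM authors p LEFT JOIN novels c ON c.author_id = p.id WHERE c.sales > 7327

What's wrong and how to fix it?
Bug: Filtering c.sales in WHERE discards the NULL rows produced by LEFT JOIN, turning it into an inner join

Fix: Move the right-table condition into the ON clause so unmatched parents are kept

Corrected query:
SELECT p.name, c.sales FROM authors p LEFT JOIN novels c ON c.author_id = p.id AND c.sales > 7327

Result:
name    | sales
--------+------
Le Guin | 50376
Tolkien | NULL 
Orwell  | 57596
Orwell  | 79825
Austen  | 28163
Austen  | 34918
Atwood  | 77871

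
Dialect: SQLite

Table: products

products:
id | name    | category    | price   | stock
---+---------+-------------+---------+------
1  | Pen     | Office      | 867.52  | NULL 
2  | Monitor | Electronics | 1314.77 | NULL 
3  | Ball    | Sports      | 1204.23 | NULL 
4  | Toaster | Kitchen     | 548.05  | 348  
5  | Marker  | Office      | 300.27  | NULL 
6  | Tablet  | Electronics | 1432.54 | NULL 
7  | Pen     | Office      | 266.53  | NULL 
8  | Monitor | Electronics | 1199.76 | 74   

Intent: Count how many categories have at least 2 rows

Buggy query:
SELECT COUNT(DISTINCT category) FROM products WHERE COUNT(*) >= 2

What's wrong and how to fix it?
Bug: COUNT(*) cannot appear in WHERE; the per-group count doesn't exist yet

Fix: Use a subquery that GROUPs and filters with HAVING, then count its rows

Corrected query:
SELECT COUNT(*) FROM (SELECT category FROM products GROUP BY category HAVING COUNT(*) >= 2)

Result:
COUNT(*)
--------
2       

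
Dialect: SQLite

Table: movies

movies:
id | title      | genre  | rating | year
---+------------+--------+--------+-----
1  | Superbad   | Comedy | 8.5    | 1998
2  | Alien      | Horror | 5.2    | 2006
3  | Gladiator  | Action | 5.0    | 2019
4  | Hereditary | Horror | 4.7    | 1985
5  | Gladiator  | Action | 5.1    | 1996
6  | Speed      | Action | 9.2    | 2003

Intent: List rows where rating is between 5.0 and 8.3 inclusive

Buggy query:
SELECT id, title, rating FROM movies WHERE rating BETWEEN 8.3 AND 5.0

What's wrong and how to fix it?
Bug: BETWEEN expects the lower bound first; with 8.3 AND 5.0 the range is empty

Fix: Write BETWEEN 5.0 AND 8.3

Corrected query:
SELECT id, title, rating FROM movies WHERE rating BETWEEN 5.0 AND 8.3

Result:
id | title     | rating
---+-----------+-------
2  | Alien     | 5.2   
3  | Gladiator | 5     
5  | Gladiator | 5.1   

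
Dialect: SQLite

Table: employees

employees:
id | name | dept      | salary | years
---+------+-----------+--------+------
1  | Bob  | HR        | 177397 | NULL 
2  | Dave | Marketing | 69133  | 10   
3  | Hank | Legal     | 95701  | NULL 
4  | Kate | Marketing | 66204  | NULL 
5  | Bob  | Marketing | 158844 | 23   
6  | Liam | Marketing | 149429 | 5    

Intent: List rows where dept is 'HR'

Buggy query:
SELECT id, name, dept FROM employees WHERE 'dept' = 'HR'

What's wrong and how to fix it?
Bug: 'dept' in single quotes is a string literal, not the column; the comparison is literal-vs-literal and never true

Fix: Reference the column as dept without single quotes

Corrected query:
SELECT id, name, dept FROM employees WHERE dept = 'HR'

Result:
id | name | dept
---+------+-----
1  | Bob  | HR  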